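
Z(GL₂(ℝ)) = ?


Z(G) = {g ∈ G | gx = xg for all x ∈ G}
Only scalar multiples of the identity commute with all invertible matrices

Z(GL₂(ℝ)) = {aI : a ∈ ℝ, a ≠ 0}


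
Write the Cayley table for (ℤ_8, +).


Elements: {0, 1, 2, 3, 4, 5, 6, 7}
Operation: addition mod 8
Entry (a, b) = (a + b) mod 8

Cayley table:
  | 0 | 1 | 2 | 3 | 4 | 5 | 6 | 7
0 | 0 | 1 | 2 | 3 | 4 | 5 | 6 | 7
1 | 1 | 2 | 3 | 4 | 5 | 6 | 7 | 0
2 | 2 | 3 | 4 | 5 | 6 | 7 | 0 | 1
3 | 3 | 4 | 5 | 6 | 7 | 0 | 1 | 2
4 | 4 | 5 | 6 | 7 | 0 | 1 | 2 | 3
5 | 5 | 6 | 7 | 0 | 1 | 2 | 3 | 4
6 | 6 | 7 | 0 | 1 | 2 | 3 | 4 | 5
7 | 7 | 0 | 1 | 2 | 3 | 4 | 5 | 6


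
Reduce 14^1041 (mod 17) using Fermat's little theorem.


Fermat's little theorem: if p is prime and gcd(a,p)=1, then a^(p-1) ≡ 1 (mod p)
p = 17 is prime, gcd(14,17) = 1
Reduce exponent: 1041 mod 16 = 1
So 14^1041 ≡ 14^1 (mod 17)
14^1 mod 17 = 14

14^1041 ≡ 14 (mod 17)


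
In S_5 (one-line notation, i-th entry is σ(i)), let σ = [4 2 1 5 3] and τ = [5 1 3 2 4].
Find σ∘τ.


σ∘τ: apply τ first, then σ
1 →τ 5 →σ 3
2 →τ 1 →σ 4
3 →τ 3 →σ 1
4 →τ 2 →σ 2
5 →τ 4 →σ 5

σ∘τ = [3 4 1 2 5]


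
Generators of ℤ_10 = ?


g generates ℤ_n iff gcd(g,n) = 1
Checking each g ∈ {1,...,9}:
gcd(1,10) = 1
gcd(2,10) = 2
gcd(3,10) = 1
gcd(4,10) = 2
gcd(5,10) = 5
gcd(6,10) = 2
gcd(7,10) = 1
gcd(8,10) = 2
gcd(9,10) = 1
Generators: {1, 3, 7, 9}
Number of generators = φ(10) = 4

Generators of ℤ_10 = {1, 3, 7, 9}


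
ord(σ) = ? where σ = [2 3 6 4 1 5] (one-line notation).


Cycle decomposition: (1 2 3 6 5)
Cycle lengths: 5
Order = lcm(5) = 5

ord(σ) = 5


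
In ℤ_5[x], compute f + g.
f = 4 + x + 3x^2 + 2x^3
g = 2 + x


Add coefficients mod 5:
x^0: 4 + 2 = 1 (mod 5)
x^1: 1 + 1 = 2 (mod 5)
x^2: 3 + 0 = 3 (mod 5)
x^3: 2 + 0 = 2 (mod 5)
Result: 1 + 2x + 3x^2 + 2x^3

f + g = 1 + 2x + 3x^2 + 2x^3


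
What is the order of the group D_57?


|D_n| = 2n (n rotations and n reflections)
|D_57| = 2×57 = 114

|D_57| = 114


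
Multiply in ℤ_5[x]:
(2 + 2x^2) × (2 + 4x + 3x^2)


Expand and collect like terms; reduce coefficients mod 5:
x^0: 2·2 = 4 ≡ 4 (mod 5)
x^1: 2·4 + 0·2 = 8 ≡ 3 (mod 5)
x^2: 2·3 + 0·4 + 2·2 = 10 ≡ 0 (mod 5)
x^3: 0·3 + 2·4 = 8 ≡ 3 (mod 5)
x^4: 2·3 = 6 ≡ 1 (mod 5)
Result: 4 + 3x + 3x^3 + x^4

f · g = 4 + 3x + 3x^3 + x^4


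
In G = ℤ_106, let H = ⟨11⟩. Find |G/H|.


|⟨11⟩| = n / gcd(11, 106) = 106 / 1 = 106
H is normal (ℤ_106 is abelian).
|G/H| = |G| / |H| = 106 / 106 = 1

|G/H| = 1


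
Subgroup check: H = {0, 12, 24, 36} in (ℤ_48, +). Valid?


Subgroup test for H = {0, 12, 24, 36} in (ℤ_48, +):
(1) 0 ∈ H? Yes
(2) Closure: for all a,b ∈ H, (a+b) mod 48 ∈ H? Yes
(3) Inverses: for all a ∈ H, -a mod 48 ∈ H? Yes

Yes, H is a subgroup of ℤ_48


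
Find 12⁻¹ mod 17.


Use the extended Euclidean algorithm to write 1 = 12·s + 17·t; then s mod 17 is the inverse.
Euclidean algorithm:
  12 = 0·17 + 12
  17 = 1·12 + 5
  12 = 2·5 + 2
  5 = 2·2 + 1
  2 = 2·1 + 0
gcd(12,17) = 1
Back-substitution gives: 12·(-7) + 17·(5) = 1
So 12⁻¹ ≡ -7 ≡ 10 (mod 17)
Check: 12 × 10 = 120 ≡ 1 (mod 17) ✓

12⁻¹ ≡ 10 (mod 17)


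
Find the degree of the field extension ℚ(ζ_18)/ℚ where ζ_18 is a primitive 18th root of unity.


[ℚ(ζ_n):ℚ] = deg Φ_n(x) = φ(n). Here φ(18) = 6

[ℚ(ζ_18)/ℚ where ζ_18 is a primitive 18th root of unity] = 6


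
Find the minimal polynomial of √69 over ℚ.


√69 satisfies x² - 69 = 0, irreducible over ℚ since 69 is squarefree

Minimal polynomial: x² - 69


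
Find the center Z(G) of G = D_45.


Z(G) = {g ∈ G | gx = xg for all x ∈ G}
For odd n, Z(D_n) = {e}: no nontrivial rotation commutes with all reflections

Z(D_45) = {e}


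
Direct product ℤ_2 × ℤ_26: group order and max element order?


|ℤ_2 × ℤ_26| = 2 × 26 = 52
Max element order = lcm(2,26) = 26
Cyclic? No (gcd=2)

|ℤ_2×ℤ_26| = 52, max element order = 26


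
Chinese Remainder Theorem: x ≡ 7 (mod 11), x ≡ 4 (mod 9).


m₁ = 11, m₂ = 9, gcd = 1, so CRT applies. M = m₁·m₂ = 99
Let M₁ = M/m₁ = 9, M₂ = M/m₂ = 11
Find y₁ ≡ M₁⁻¹ (mod m₁): 9⁻¹ ≡ 5 (mod 11)
Find y₂ ≡ M₂⁻¹ (mod m₂): 11⁻¹ ≡ 5 (mod 9)
x = a₁·M₁·y₁ + a₂·M₂·y₂ = 7·9·5 + 4·11·5 = 535
Reduce mod 99: x ≡ 40
Check: 40 mod 11 = 7 ✓, 40 mod 9 = 4 ✓

x ≡ 40 (mod 99)


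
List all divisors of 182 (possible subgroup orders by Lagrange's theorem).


Lagrange's theorem: |H| divides |G|
|G| = 182
Divisors of 182: 1, 2, 7, 13, 14, 26, 91, 182

Possible subgroup orders: {1, 2, 7, 13, 14, 26, 91, 182}


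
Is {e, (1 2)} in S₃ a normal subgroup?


H = {e, (1 2)} in S₃
(1 3)(1 2)(1 3)⁻¹ = (2 3) ∉ {e, (1 2)}, so it is not normal

No, not a normal subgroup


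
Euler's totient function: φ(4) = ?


φ(n) = count of k ∈ {1,...,n} with gcd(k,n)=1
Coprimes to 4: {1, 3}
Count: 2

φ(4) = 2


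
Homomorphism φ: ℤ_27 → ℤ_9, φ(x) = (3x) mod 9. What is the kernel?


Kernel = preimage of identity
ker(φ) = {x ∈ ℤ_27 : 3x ≡ 0 (mod 9)}. Since 9 | 27, φ is well-defined. The kernel is the cyclic subgroup ⟨3⟩ of ℤ_27 (order 9), i.e. {0, 3, 6, 9, 12, 15, 18, 21, 24}

ker(φ) = {0, 3, 6, 9, 12, 15, 18, 21, 24}


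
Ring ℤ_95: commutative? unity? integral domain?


ℤ_95 is a commutative ring with unity 1; 95 = 5×19 is composite, so 5·19 ≡ 0 gives zero divisors (not an integral domain)
Commutative: Yes
Integral domain: No
Has unity: Yes

ℤ_95: Commutative=Yes, Unity=Yes


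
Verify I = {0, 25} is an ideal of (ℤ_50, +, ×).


Check ideal conditions for I = {0, 25} in ℤ_50:
(1) I is an additive subgroup? Yes
(2) For r ∈ ℤ_50 and a ∈ I: r·a ∈ I? Yes

Yes, I is an ideal of ℤ_50


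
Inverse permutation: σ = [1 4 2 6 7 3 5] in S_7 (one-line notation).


To find σ⁻¹, swap domain and range:
σ(1) = 1 → σ⁻¹(1) = 1
σ(2) = 4 → σ⁻¹(4) = 2
σ(3) = 2 → σ⁻¹(2) = 3
σ(4) = 6 → σ⁻¹(6) = 4
σ(5) = 7 → σ⁻¹(7) = 5
σ(6) = 3 → σ⁻¹(3) = 6
σ(7) = 5 → σ⁻¹(5) = 7

σ⁻¹ = [1 3 6 2 7 4 5]


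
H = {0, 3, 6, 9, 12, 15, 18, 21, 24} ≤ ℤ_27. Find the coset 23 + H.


23 + H = {23 + h (mod 27) : h ∈ H}
23+0=23, 23+3=26, 23+6=2, 23+9=5, 23+12=8, 23+15=11, 23+18=14, 23+21=17, 23+24=20
23 + H = {2, 5, 8, 11, 14, 17, 20, 23, 26} = 2 + H

23 + H = {2, 5, 8, 11, 14, 17, 20, 23, 26}


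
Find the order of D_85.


|D_n| = 2n (n rotations and n reflections)
|D_85| = 2×85 = 170

|D_85| = 170


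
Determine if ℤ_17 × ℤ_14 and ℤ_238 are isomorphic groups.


Comparing ℤ_17 × ℤ_14 and ℤ_238:
gcd(17,14) = 1, so ℤ_17 × ℤ_14 ≅ ℤ_238 (CRT)

Yes, ℤ_17 × ℤ_14 ≅ ℤ_238


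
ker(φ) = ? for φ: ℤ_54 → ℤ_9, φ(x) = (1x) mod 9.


Kernel = preimage of identity
ker(φ) = {x ∈ ℤ_54 : 1x ≡ 0 (mod 9)}. Since 9 | 54, φ is well-defined. The kernel is the cyclic subgroup ⟨9⟩ of ℤ_54 (order 6), i.e. {0, 9, 18, 27, 36, 45}

ker(φ) = {0, 9, 18, 27, 36, 45}


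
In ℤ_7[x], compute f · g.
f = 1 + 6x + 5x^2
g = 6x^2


Expand and collect like terms; reduce coefficients mod 7:
x^0: 1·0 = 0 ≡ 0 (mod 7)
x^1: 1·0 + 6·0 = 0 ≡ 0 (mod 7)
x^2: 1·6 + 6·0 + 5·0 = 6 ≡ 6 (mod 7)
x^3: 6·6 + 5·0 = 36 ≡ 1 (mod 7)
x^4: 5·6 = 30 ≡ 2 (mod 7)
Result: 6x^2 + x^3 + 2x^4

f · g = 6x^2 + x^3 + 2x^4


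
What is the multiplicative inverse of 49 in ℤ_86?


Use the extended Euclidean algorithm to write 1 = 49·s + 86·t; then s mod 86 is the inverse.
Euclidean algorithm:
  49 = 0·86 + 49
  86 = 1·49 + 37
  49 = 1·37 + 12
  37 = 3·12 + 1
  12 = 12·1 + 0
gcd(49,86) = 1
Back-substitution gives: 49·(-7) + 86·(4) = 1
So 49⁻¹ ≡ -7 ≡ 79 (mod 86)
Check: 49 × 79 = 3871 ≡ 1 (mod 86) ✓

49⁻¹ ≡ 79 (mod 86)


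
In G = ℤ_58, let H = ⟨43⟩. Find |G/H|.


|⟨43⟩| = n / gcd(43, 58) = 58 / 1 = 58
H is normal (ℤ_58 is abelian).
|G/H| = |G| / |H| = 58 / 58 = 1

|G/H| = 1


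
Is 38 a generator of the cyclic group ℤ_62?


g generates ℤ_n iff gcd(g, n) = 1
gcd(38, 62) = 2
Since gcd = 2 ≠ 1, ⟨38⟩ has order 31 < 62, so 38 is not a generator.

No, 38 does not generate ℤ_62


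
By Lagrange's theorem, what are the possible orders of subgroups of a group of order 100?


Lagrange's theorem: |H| divides |G|
|G| = 100
Divisors of 100: 1, 2, 4, 5, 10, 20, 25, 50, 100

Possible subgroup orders: {1, 2, 4, 5, 10, 20, 25, 50, 100}


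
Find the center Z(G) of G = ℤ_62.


Z(G) = {g ∈ G | gx = xg for all x ∈ G}
ℤ_62 is abelian, so Z(G) = G

Z(ℤ_62) = ℤ_62


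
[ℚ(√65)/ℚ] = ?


√65 has minimal polynomial x² - 65 (irreducible over ℚ since 65 is squarefree)

[ℚ(√65)/ℚ] = 2


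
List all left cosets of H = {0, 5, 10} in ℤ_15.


H = {0, 5, 10}, |H| = 3
Number of cosets = |G|/|H| = 15/3 = 5
0 + H = {0, 5, 10}
1 + H = {1, 6, 11}
2 + H = {2, 7, 12}
3 + H = {3, 8, 13}
4 + H = {4, 9, 14}

Cosets: 0+H={0,5,10}; 1+H={1,6,11}; 2+H={2,7,12}; 3+H={3,8,13}; 4+H={4,9,14}


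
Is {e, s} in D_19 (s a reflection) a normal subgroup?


H = {e, s} in D_19 (s a reflection)
r·s·r⁻¹ = sr⁻² ≠ s for n ≥ 3, so {e, s} is not closed under conjugation

No, not a normal subgroup


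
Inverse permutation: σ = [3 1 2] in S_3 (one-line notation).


To find σ⁻¹, swap domain and range:
σ(1) = 3 → σ⁻¹(3) = 1
σ(2) = 1 → σ⁻¹(1) = 2
σ(3) = 2 → σ⁻¹(2) = 3

σ⁻¹ = [2 3 1]


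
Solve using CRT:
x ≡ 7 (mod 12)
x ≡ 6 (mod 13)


m₁ = 12, m₂ = 13, gcd = 1, so CRT applies. M = m₁·m₂ = 156
Let M₁ = M/m₁ = 13, M₂ = M/m₂ = 12
Find y₁ ≡ M₁⁻¹ (mod m₁): 13⁻¹ ≡ 1 (mod 12)
Find y₂ ≡ M₂⁻¹ (mod m₂): 12⁻¹ ≡ 12 (mod 13)
x = a₁·M₁·y₁ + a₂·M₂·y₂ = 7·13·1 + 6·12·12 = 955
Reduce mod 156: x ≡ 19
Check: 19 mod 12 = 7 ✓, 19 mod 13 = 6 ✓

x ≡ 19 (mod 156)


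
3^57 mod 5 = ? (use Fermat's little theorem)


Fermat's little theorem: if p is prime and gcd(a,p)=1, then a^(p-1) ≡ 1 (mod p)
p = 5 is prime, gcd(3,5) = 1
Reduce exponent: 57 mod 4 = 1
So 3^57 ≡ 3^1 (mod 5)
3^1 mod 5 = 3

3^57 ≡ 3 (mod 5)


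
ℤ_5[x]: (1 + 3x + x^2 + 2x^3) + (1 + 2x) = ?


Add coefficients mod 5:
x^0: 1 + 1 = 2 (mod 5)
x^1: 3 + 2 = 0 (mod 5)
x^2: 1 + 0 = 1 (mod 5)
x^3: 2 + 0 = 2 (mod 5)
Result: 2 + x^2 + 2x^3

f + g = 2 + x^2 + 2x^3


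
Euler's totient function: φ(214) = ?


Factor n: 214 = 2 × 107
φ(n) = n · ∏(1 - 1/p) over distinct primes p | n
φ(214) = 214 · (1 - 1/2) · (1 - 1/107) = 106

φ(214) = 106


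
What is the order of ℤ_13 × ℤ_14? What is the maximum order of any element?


|ℤ_13 × ℤ_14| = 13 × 14 = 182
Max element order = lcm(13,14) = 182
Cyclic? Yes (gcd=1)

|ℤ_13×ℤ_14| = 182, max element order = 182


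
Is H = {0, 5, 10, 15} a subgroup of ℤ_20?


Subgroup test for H = {0, 5, 10, 15} in (ℤ_20, +):
(1) 0 ∈ H? Yes
(2) Closure: for all a,b ∈ H, (a+b) mod 20 ∈ H? Yes
(3) Inverses: for all a ∈ H, -a mod 20 ∈ H? Yes

Yes, H is a subgroup of ℤ_20


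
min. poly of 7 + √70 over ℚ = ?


Let α = 7 + √70. Then α - 7 = √70, so (α - 7)² = 70, giving α² - 14α - 21 = 0. Degree 2 and α ∉ ℚ, so this is the minimal polynomial.

Minimal polynomial: x² - 14x - 21


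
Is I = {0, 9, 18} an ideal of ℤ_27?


Check ideal conditions for I = {0, 9, 18} in ℤ_27:
(1) I is an additive subgroup? Yes
(2) For r ∈ ℤ_27 and a ∈ I: r·a ∈ I? Yes

Yes, I is an ideal of ℤ_27


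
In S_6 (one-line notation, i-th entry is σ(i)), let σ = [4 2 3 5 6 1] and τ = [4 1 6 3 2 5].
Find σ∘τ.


σ∘τ: apply τ first, then σ
1 →τ 4 →σ 5
2 →τ 1 →σ 4
3 →τ 6 →σ 1
4 →τ 3 →σ 3
5 →τ 2 →σ 2
6 →τ 5 →σ 6

σ∘τ = [5 4 1 3 2 6]


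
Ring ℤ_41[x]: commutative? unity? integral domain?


ℤ_41 is a field (n prime), so ℤ_41[x] is a commutative integral domain with unity
Commutative: Yes
Integral domain: Yes
Has unity: Yes

ℤ_41[x]: Commutative=Yes, Unity=Yes


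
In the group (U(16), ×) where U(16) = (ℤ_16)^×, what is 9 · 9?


Operation: multiplication mod 16
9 · 9 = (a × b) mod 16 with a = 9, b = 9

9 · 9 = 1


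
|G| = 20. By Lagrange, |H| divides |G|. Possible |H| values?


Lagrange's theorem: |H| divides |G|
|G| = 20
Divisors of 20: 1, 2, 4, 5, 10, 20

Possible subgroup orders: {1, 2, 4, 5, 10, 20}


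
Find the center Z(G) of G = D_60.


Z(G) = {g ∈ G | gx = xg for all x ∈ G}
For even n, Z(D_n) = {e, r^(n/2)}: the 180° rotation r^30 commutes with every reflection and rotation

Z(D_60) = {e, r^30}


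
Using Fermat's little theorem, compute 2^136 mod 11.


Fermat's little theorem: if p is prime and gcd(a,p)=1, then a^(p-1) ≡ 1 (mod p)
p = 11 is prime, gcd(2,11) = 1
Reduce exponent: 136 mod 10 = 6
So 2^136 ≡ 2^6 (mod 11)
2^6 mod 11 = 9

2^136 ≡ 9 (mod 11)


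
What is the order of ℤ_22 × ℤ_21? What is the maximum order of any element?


|ℤ_22 × ℤ_21| = 22 × 21 = 462
Max element order = lcm(22,21) = 462
Cyclic? Yes (gcd=1)

|ℤ_22×ℤ_21| = 462, max element order = 462


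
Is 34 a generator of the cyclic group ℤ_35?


g generates ℤ_n iff gcd(g, n) = 1
gcd(34, 35) = 1
Since gcd = 1, 34 is a generator.

Yes, 34 generates ℤ_35


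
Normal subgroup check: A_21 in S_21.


H = A_21 in S_21
A_21 has index 2 in S_21, and every subgroup of index 2 is normal

Yes, normal subgroup


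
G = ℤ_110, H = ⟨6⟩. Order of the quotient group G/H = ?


|⟨6⟩| = n / gcd(6, 110) = 110 / 2 = 55
H is normal (ℤ_110 is abelian).
|G/H| = |G| / |H| = 110 / 55 = 2

|G/H| = 2


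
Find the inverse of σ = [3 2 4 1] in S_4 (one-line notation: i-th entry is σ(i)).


To find σ⁻¹, swap domain and range:
σ(1) = 3 → σ⁻¹(3) = 1
σ(2) = 2 → σ⁻¹(2) = 2
σ(3) = 4 → σ⁻¹(4) = 3
σ(4) = 1 → σ⁻¹(1) = 4

σ⁻¹ = [4 2 1 3]


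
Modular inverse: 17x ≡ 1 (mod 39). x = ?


Use the extended Euclidean algorithm to write 1 = 17·s + 39·t; then s mod 39 is the inverse.
Euclidean algorithm:
  17 = 0·39 + 17
  39 = 2·17 + 5
  17 = 3·5 + 2
  5 = 2·2 + 1
  2 = 2·1 + 0
gcd(17,39) = 1
Back-substitution gives: 17·(-16) + 39·(7) = 1
So 17⁻¹ ≡ -16 ≡ 23 (mod 39)
Check: 17 × 23 = 391 ≡ 1 (mod 39) ✓

17⁻¹ ≡ 23 (mod 39)


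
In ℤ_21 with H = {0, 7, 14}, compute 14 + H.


14 + H = {14 + h (mod 21) : h ∈ H}
14+0=14, 14+7=0, 14+14=7
14 + H = {0, 7, 14} = 0 + H

14 + H = {0, 7, 14}


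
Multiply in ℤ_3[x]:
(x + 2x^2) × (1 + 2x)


Expand and collect like terms; reduce coefficients mod 3:
x^0: 0·1 = 0 ≡ 0 (mod 3)
x^1: 0·2 + 1·1 = 1 ≡ 1 (mod 3)
x^2: 1·2 + 2·1 = 4 ≡ 1 (mod 3)
x^3: 2·2 = 4 ≡ 1 (mod 3)
Result: x + x^2 + x^3

f · g = x + x^2 + x^3


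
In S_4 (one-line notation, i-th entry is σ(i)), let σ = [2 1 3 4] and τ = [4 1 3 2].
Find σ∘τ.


σ∘τ: apply τ first, then σ
1 →τ 4 →σ 4
2 →τ 1 →σ 2
3 →τ 3 →σ 3
4 →τ 2 →σ 1

σ∘τ = [4 2 3 1]


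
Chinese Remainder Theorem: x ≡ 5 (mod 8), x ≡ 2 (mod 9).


m₁ = 8, m₂ = 9, gcd = 1, so CRT applies. M = m₁·m₂ = 72
Let M₁ = M/m₁ = 9, M₂ = M/m₂ = 8
Find y₁ ≡ M₁⁻¹ (mod m₁): 9⁻¹ ≡ 1 (mod 8)
Find y₂ ≡ M₂⁻¹ (mod m₂): 8⁻¹ ≡ 8 (mod 9)
x = a₁·M₁·y₁ + a₂·M₂·y₂ = 5·9·1 + 2·8·8 = 173
Reduce mod 72: x ≡ 29
Check: 29 mod 8 = 5 ✓, 29 mod 9 = 2 ✓

x ≡ 29 (mod 72)


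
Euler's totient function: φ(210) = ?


Factor n: 210 = 2 × 3 × 5 × 7
φ(n) = n · ∏(1 - 1/p) over distinct primes p | n
φ(210) = 210 · (1 - 1/2) · (1 - 1/3) · (1 - 1/5) · (1 - 1/7) = 48

φ(210) = 48


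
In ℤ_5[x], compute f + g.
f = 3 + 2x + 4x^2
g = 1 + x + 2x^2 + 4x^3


Add coefficients mod 5:
x^0: 3 + 1 = 4 (mod 5)
x^1: 2 + 1 = 3 (mod 5)
x^2: 4 + 2 = 1 (mod 5)
x^3: 0 + 4 = 4 (mod 5)
Result: 4 + 3x + x^2 + 4x^3

f + g = 4 + 3x + x^2 + 4x^3


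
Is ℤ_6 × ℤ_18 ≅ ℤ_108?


Comparing ℤ_6 × ℤ_18 and ℤ_108:
gcd(6,18) = 6 ≠ 1. Max element order in ℤ_6×ℤ_18 is lcm(6,18) = 18 < 108, so it has no element of order 108

No, ℤ_6 × ℤ_18 ≇ ℤ_108


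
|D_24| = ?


|D_n| = 2n (n rotations and n reflections)
|D_24| = 2×24 = 48

|D_24| = 48


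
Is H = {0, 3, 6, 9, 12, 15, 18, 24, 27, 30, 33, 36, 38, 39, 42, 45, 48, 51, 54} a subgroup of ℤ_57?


Subgroup test for H = {0, 3, 6, 9, 12, 15, 18, 24, 27, 30, 33, 36, 38, 39, 42, 45, 48, 51, 54} in (ℤ_57, +):
(1) 0 ∈ H? Yes
(2) Closure: for all a,b ∈ H, (a+b) mod 57 ∈ H? No  [counterexample: 3 + 18 = 21 ∉ H]
(3) Inverses: for all a ∈ H, -a mod 57 ∈ H? No

No, H is not a subgroup of ℤ_57


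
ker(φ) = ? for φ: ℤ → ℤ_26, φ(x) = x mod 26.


Kernel = preimage of identity
ker(φ) = {x ∈ ℤ : x ≡ 0 (mod 26)} = 26ℤ = {0, ±26, ±52, ...}

ker(φ) = 26ℤ


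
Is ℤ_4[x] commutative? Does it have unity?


ℤ_4 has zero divisors (2·2 ≡ 0), and these lift to constant zero divisors in ℤ_4[x]; so not an integral domain
Commutative: Yes
Integral domain: No
Has unity: Yes

ℤ_4[x]: Commutative=Yes, Unity=Yes


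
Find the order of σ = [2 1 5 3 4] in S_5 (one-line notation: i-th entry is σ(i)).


Cycle decomposition: (1 2) (3 5 4)
Cycle lengths: 2, 3
Order = lcm(2, 3) = 6

ord(σ) = 6


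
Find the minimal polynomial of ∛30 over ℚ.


∛30 satisfies x³ - 30 = 0, irreducible over ℚ (no rational root; 30 is not a perfect cube)

Minimal polynomial: x³ - 30


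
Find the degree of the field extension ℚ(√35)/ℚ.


√35 has minimal polynomial x² - 35 (irreducible over ℚ since 35 is squarefree)

[ℚ(√35)/ℚ] = 2


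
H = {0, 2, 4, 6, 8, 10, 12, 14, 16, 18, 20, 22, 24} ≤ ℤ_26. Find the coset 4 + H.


4 + H = {4 + h (mod 26) : h ∈ H}
4+0=4, 4+2=6, 4+4=8, 4+6=10, 4+8=12, 4+10=14, 4+12=16, 4+14=18, 4+16=20, 4+18=22, 4+20=24, 4+22=0, 4+24=2
4 + H = {0, 2, 4, 6, 8, 10, 12, 14, 16, 18, 20, 22, 24} = 0 + H

4 + H = {0, 2, 4, 6, 8, 10, 12, 14, 16, 18, 20, 22, 24}


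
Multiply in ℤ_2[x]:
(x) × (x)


Expand and collect like terms; reduce coefficients mod 2:
x^0: 0·0 = 0 ≡ 0 (mod 2)
x^1: 0·1 + 1·0 = 0 ≡ 0 (mod 2)
x^2: 1·1 = 1 ≡ 1 (mod 2)
Result: x^2

f · g = x^2


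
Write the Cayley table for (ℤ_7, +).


Elements: {0, 1, 2, 3, 4, 5, 6}
Operation: addition mod 7
Entry (a, b) = (a + b) mod 7

Cayley table:
  | 0 | 1 | 2 | 3 | 4 | 5 | 6
0 | 0 | 1 | 2 | 3 | 4 | 5 | 6
1 | 1 | 2 | 3 | 4 | 5 | 6 | 0
2 | 2 | 3 | 4 | 5 | 6 | 0 | 1
3 | 3 | 4 | 5 | 6 | 0 | 1 | 2
4 | 4 | 5 | 6 | 0 | 1 | 2 | 3
5 | 5 | 6 | 0 | 1 | 2 | 3 | 4
6 | 6 | 0 | 1 | 2 | 3 | 4 | 5


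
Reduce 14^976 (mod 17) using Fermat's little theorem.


Fermat's little theorem: if p is prime and gcd(a,p)=1, then a^(p-1) ≡ 1 (mod p)
p = 17 is prime, gcd(14,17) = 1
Reduce exponent: 976 mod 16 = 0
So 14^976 ≡ 14^0 (mod 17)
14^0 = 1

14^976 ≡ 1 (mod 17)


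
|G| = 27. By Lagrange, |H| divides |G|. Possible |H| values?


Lagrange's theorem: |H| divides |G|
|G| = 27
Divisors of 27: 1, 3, 9, 27

Possible subgroup orders: {1, 3, 9, 27}


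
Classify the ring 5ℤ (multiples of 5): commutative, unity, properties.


5ℤ is a commutative ring under +,× but has no multiplicative identity (1 ∉ 5ℤ); it has no zero divisors, but without unity it is not an integral domain
Commutative: Yes
Integral domain: No
Has unity: No

5ℤ (multiples of 5): Commutative=Yes, Unity=No


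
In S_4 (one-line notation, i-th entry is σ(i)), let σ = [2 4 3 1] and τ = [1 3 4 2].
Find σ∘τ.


σ∘τ: apply τ first, then σ
1 →τ 1 →σ 2
2 →τ 3 →σ 3
3 →τ 4 →σ 1
4 →τ 2 →σ 4

σ∘τ = [2 3 1 4]


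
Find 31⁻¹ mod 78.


Use the extended Euclidean algorithm to write 1 = 31·s + 78·t; then s mod 78 is the inverse.
Euclidean algorithm:
  31 = 0·78 + 31
  78 = 2·31 + 16
  31 = 1·16 + 15
  16 = 1·15 + 1
  15 = 15·1 + 0
gcd(31,78) = 1
Back-substitution gives: 31·(-5) + 78·(2) = 1
So 31⁻¹ ≡ -5 ≡ 73 (mod 78)
Check: 31 × 73 = 2263 ≡ 1 (mod 78) ✓

31⁻¹ ≡ 73 (mod 78)


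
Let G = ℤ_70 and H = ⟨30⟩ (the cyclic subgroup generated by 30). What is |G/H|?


|⟨30⟩| = n / gcd(30, 70) = 70 / 10 = 7
H is normal (ℤ_70 is abelian).
|G/H| = |G| / |H| = 70 / 7 = 10

|G/H| = 10


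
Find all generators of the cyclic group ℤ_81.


g generates ℤ_n iff gcd(g,n) = 1
Prime factors of 81: 3
Generators are g ∈ {1,...,80} not divisible by any of these primes.
Generators: {1, 2, 4, 5, 7, 8, 10, 11, 13, 14, 16, 17, 19, 20, 22, 23, 25, 26, 28, 29, 31, 32, 34, 35, 37, 38, 40, 41, 43, 44, 46, 47, 49, 50, 52, 53, 55, 56, 58, 59, 61, 62, 64, 65, 67, 68, 70, 71, 73, 74, 76, 77, 79, 80}
Number of generators = φ(81) = 54

Generators of ℤ_81 = {1, 2, 4, 5, 7, 8, 10, 11, 13, 14, 16, 17, 19, 20, 22, 23, 25, 26, 28, 29, 31, 32, 34, 35, 37, 38, 40, 41, 43, 44, 46, 47, 49, 50, 52, 53, 55, 56, 58, 59, 61, 62, 64, 65, 67, 68, 70, 71, 73, 74, 76, 77, 79, 80}


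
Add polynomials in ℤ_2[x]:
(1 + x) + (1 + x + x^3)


Add coefficients mod 2:
x^0: 1 + 1 = 0 (mod 2)
x^1: 1 + 1 = 0 (mod 2)
x^2: 0 + 0 = 0 (mod 2)
x^3: 0 + 1 = 1 (mod 2)
Result: x^3

f + g = x^3


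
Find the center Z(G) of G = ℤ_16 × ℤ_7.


Z(G) = {g ∈ G | gx = xg for all x ∈ G}
Direct product of abelian groups is abelian, so Z(G) = G

Z(ℤ_16 × ℤ_7) = ℤ_16 × ℤ_7


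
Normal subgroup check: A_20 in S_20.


H = A_20 in S_20
A_20 has index 2 in S_20, and every subgroup of index 2 is normal

Yes, normal subgroup


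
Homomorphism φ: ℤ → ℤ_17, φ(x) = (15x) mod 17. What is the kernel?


Kernel = preimage of identity
ker(φ) = {x ∈ ℤ : 15x ≡ 0 (mod 17)}. gcd(15,17) = 1, so 15x ≡ 0 (mod 17) ⟺ x ≡ 0 (mod 17/1 = 17). Hence ker(φ) = 17ℤ

ker(φ) = 17ℤ


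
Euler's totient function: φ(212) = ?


Factor n: 212 = 2^2 × 53
φ(n) = n · ∏(1 - 1/p) over distinct primes p | n
φ(212) = 212 · (1 - 1/2) · (1 - 1/53) = 104

φ(212) = 104


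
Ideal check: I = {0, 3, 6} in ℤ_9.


Check ideal conditions for I = {0, 3, 6} in ℤ_9:
(1) I is an additive subgroup? Yes
(2) For r ∈ ℤ_9 and a ∈ I: r·a ∈ I? Yes

Yes, I is an ideal of ℤ_9


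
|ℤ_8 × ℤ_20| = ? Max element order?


|ℤ_8 × ℤ_20| = 8 × 20 = 160
Max element order = lcm(8,20) = 40
Cyclic? No (gcd=4)

|ℤ_8×ℤ_20| = 160, max element order = 40


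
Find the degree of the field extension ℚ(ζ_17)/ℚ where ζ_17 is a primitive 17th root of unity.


[ℚ(ζ_n):ℚ] = deg Φ_n(x) = φ(n). Here φ(17) = 16

[ℚ(ζ_17)/ℚ where ζ_17 is a primitive 17th root of unity] = 16


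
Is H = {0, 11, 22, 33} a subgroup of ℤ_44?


Subgroup test for H = {0, 11, 22, 33} in (ℤ_44, +):
(1) 0 ∈ H? Yes
(2) Closure: for all a,b ∈ H, (a+b) mod 44 ∈ H? Yes
(3) Inverses: for all a ∈ H, -a mod 44 ∈ H? Yes

Yes, H is a subgroup of ℤ_44


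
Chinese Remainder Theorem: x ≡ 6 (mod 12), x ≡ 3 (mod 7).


m₁ = 12, m₂ = 7, gcd = 1, so CRT applies. M = m₁·m₂ = 84
Let M₁ = M/m₁ = 7, M₂ = M/m₂ = 12
Find y₁ ≡ M₁⁻¹ (mod m₁): 7⁻¹ ≡ 7 (mod 12)
Find y₂ ≡ M₂⁻¹ (mod m₂): 12⁻¹ ≡ 3 (mod 7)
x = a₁·M₁·y₁ + a₂·M₂·y₂ = 6·7·7 + 3·12·3 = 402
Reduce mod 84: x ≡ 66
Check: 66 mod 12 = 6 ✓, 66 mod 7 = 3 ✓

x ≡ 66 (mod 84)


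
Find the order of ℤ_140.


ℤ_n has n elements.

|ℤ_140| = 140


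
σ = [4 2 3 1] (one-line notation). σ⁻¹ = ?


To find σ⁻¹, swap domain and range:
σ(1) = 4 → σ⁻¹(4) = 1
σ(2) = 2 → σ⁻¹(2) = 2
σ(3) = 3 → σ⁻¹(3) = 3
σ(4) = 1 → σ⁻¹(1) = 4

σ⁻¹ = [4 2 3 1]


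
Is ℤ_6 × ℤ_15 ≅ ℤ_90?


Comparing ℤ_6 × ℤ_15 and ℤ_90:
gcd(6,15) = 3 ≠ 1. Max element order in ℤ_6×ℤ_15 is lcm(6,15) = 30 < 90, so it has no element of order 90

No, ℤ_6 × ℤ_15 ≇ ℤ_90


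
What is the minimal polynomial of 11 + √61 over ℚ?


Let α = 11 + √61. Then α - 11 = √61, so (α - 11)² = 61, giving α² - 22α + 60 = 0. Degree 2 and α ∉ ℚ, so this is the minimal polynomial.

Minimal polynomial: x² - 22x + 60


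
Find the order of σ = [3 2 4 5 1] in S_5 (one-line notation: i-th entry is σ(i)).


Cycle decomposition: (1 3 4 5)
Cycle lengths: 4
Order = lcm(4) = 4

ord(σ) = 4


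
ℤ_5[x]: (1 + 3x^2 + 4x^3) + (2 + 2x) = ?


Add coefficients mod 5:
x^0: 1 + 2 = 3 (mod 5)
x^1: 0 + 2 = 2 (mod 5)
x^2: 3 + 0 = 3 (mod 5)
x^3: 4 + 0 = 4 (mod 5)
Result: 3 + 2x + 3x^2 + 4x^3

f + g = 3 + 2x + 3x^2 + 4x^3


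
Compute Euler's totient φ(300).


Factor n: 300 = 2^2 × 3 × 5^2
φ(n) = n · ∏(1 - 1/p) over distinct primes p | n
φ(300) = 300 · (1 - 1/2) · (1 - 1/3) · (1 - 1/5) = 80

φ(300) = 80


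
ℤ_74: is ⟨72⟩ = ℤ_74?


g generates ℤ_n iff gcd(g, n) = 1
gcd(72, 74) = 2
Since gcd = 2 ≠ 1, ⟨72⟩ has order 37 < 74, so 72 is not a generator.

No, 72 does not generate ℤ_74


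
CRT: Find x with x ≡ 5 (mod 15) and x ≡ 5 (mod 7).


m₁ = 15, m₂ = 7, gcd = 1, so CRT applies. M = m₁·m₂ = 105
Let M₁ = M/m₁ = 7, M₂ = M/m₂ = 15
Find y₁ ≡ M₁⁻¹ (mod m₁): 7⁻¹ ≡ 13 (mod 15)
Find y₂ ≡ M₂⁻¹ (mod m₂): 15⁻¹ ≡ 1 (mod 7)
x = a₁·M₁·y₁ + a₂·M₂·y₂ = 5·7·13 + 5·15·1 = 530
Reduce mod 105: x ≡ 5
Check: 5 mod 15 = 5 ✓, 5 mod 7 = 5 ✓

x ≡ 5 (mod 105)


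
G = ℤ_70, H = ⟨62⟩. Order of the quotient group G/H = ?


|⟨62⟩| = n / gcd(62, 70) = 70 / 2 = 35
H is normal (ℤ_70 is abelian).
|G/H| = |G| / |H| = 70 / 35 = 2

|G/H| = 2


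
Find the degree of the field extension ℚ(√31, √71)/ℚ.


[ℚ(√31,√71):ℚ] = [ℚ(√31,√71):ℚ(√31)]·[ℚ(√31):ℚ] = 2·2 = 4

[ℚ(√31, √71)/ℚ] = 4


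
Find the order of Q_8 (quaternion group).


Q_8 = {±1, ±i, ±j, ±k}
|Q_8| = 8

|Q_8 (quaternion group)| = 8


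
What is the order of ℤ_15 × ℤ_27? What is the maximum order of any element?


|ℤ_15 × ℤ_27| = 15 × 27 = 405
Max element order = lcm(15,27) = 135
Cyclic? No (gcd=3)

|ℤ_15×ℤ_27| = 405, max element order = 135


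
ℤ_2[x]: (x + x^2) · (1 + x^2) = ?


Expand and collect like terms; reduce coefficients mod 2:
x^0: 0·1 = 0 ≡ 0 (mod 2)
x^1: 0·0 + 1·1 = 1 ≡ 1 (mod 2)
x^2: 0·1 + 1·0 + 1·1 = 1 ≡ 1 (mod 2)
x^3: 1·1 + 1·0 = 1 ≡ 1 (mod 2)
x^4: 1·1 = 1 ≡ 1 (mod 2)
Result: x + x^2 + x^3 + x^4

f · g = x + x^2 + x^3 + x^4


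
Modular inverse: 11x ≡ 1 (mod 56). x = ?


Use the extended Euclidean algorithm to write 1 = 11·s + 56·t; then s mod 56 is the inverse.
Euclidean algorithm:
  11 = 0·56 + 11
  56 = 5·11 + 1
  11 = 11·1 + 0
gcd(11,56) = 1
Back-substitution gives: 11·(-5) + 56·(1) = 1
So 11⁻¹ ≡ -5 ≡ 51 (mod 56)
Check: 11 × 51 = 561 ≡ 1 (mod 56) ✓

11⁻¹ ≡ 51 (mod 56)


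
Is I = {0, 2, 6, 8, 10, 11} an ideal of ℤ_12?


Check ideal conditions for I = {0, 2, 6, 8, 10, 11} in ℤ_12:
(1) I is an additive subgroup? No
(2) For r ∈ ℤ_12 and a ∈ I: r·a ∈ I? No  [counterexample: r=2, a=2, r·a mod 12 = 4 ∉ I]

No, I is not an ideal of ℤ_12


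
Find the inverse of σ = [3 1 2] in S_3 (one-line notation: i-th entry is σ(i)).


To find σ⁻¹, swap domain and range:
σ(1) = 3 → σ⁻¹(3) = 1
σ(2) = 1 → σ⁻¹(1) = 2
σ(3) = 2 → σ⁻¹(2) = 3

σ⁻¹ = [2 3 1]


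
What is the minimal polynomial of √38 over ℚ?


√38 satisfies x² - 38 = 0, irreducible over ℚ since 38 is squarefree

Minimal polynomial: x² - 38


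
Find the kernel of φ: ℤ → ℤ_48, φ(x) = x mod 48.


Kernel = preimage of identity
ker(φ) = {x ∈ ℤ : x ≡ 0 (mod 48)} = 48ℤ = {0, ±48, ±96, ...}

ker(φ) = 48ℤ


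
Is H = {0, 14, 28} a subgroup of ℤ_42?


Subgroup test for H = {0, 14, 28} in (ℤ_42, +):
(1) 0 ∈ H? Yes
(2) Closure: for all a,b ∈ H, (a+b) mod 42 ∈ H? Yes
(3) Inverses: for all a ∈ H, -a mod 42 ∈ H? Yes

Yes, H is a subgroup of ℤ_42


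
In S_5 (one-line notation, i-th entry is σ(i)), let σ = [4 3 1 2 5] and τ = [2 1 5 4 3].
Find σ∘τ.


σ∘τ: apply τ first, then σ
1 →τ 2 →σ 3
2 →τ 1 →σ 4
3 →τ 5 →σ 5
4 →τ 4 →σ 2
5 →τ 3 →σ 1

σ∘τ = [3 4 5 2 1]


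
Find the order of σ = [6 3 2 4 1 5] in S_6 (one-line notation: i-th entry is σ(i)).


Cycle decomposition: (1 6 5) (2 3)
Cycle lengths: 3, 2
Order = lcm(3, 2) = 6

ord(σ) = 6


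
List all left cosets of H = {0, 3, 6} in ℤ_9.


H = {0, 3, 6}, |H| = 3
Number of cosets = |G|/|H| = 9/3 = 3
0 + H = {0, 3, 6}
1 + H = {1, 4, 7}
2 + H = {2, 5, 8}

Cosets: 0+H={0,3,6}; 1+H={1,4,7}; 2+H={2,5,8}


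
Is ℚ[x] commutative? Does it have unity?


Polynomial ring over ℚ (an integral domain) is a commutative integral domain with unity 1
Commutative: Yes
Integral domain: Yes
Has unity: Yes

ℚ[x]: Commutative=Yes, Unity=Yes


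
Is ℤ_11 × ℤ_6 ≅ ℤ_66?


Comparing ℤ_11 × ℤ_6 and ℤ_66:
gcd(11,6) = 1, so ℤ_11 × ℤ_6 ≅ ℤ_66 (CRT)

Yes, ℤ_11 × ℤ_6 ≅ ℤ_66


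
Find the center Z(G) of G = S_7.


Z(G) = {g ∈ G | gx = xg for all x ∈ G}
S_n is non-abelian for n ≥ 3; Z(S_7) is trivial

Z(S_7) = {e}


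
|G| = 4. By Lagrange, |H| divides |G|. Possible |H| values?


Lagrange's theorem: |H| divides |G|
|G| = 4
Divisors of 4: 1, 2, 4

Possible subgroup orders: {1, 2, 4}


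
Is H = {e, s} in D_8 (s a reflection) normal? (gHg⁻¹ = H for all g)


H = {e, s} in D_8 (s a reflection)
r·s·r⁻¹ = sr⁻² ≠ s for n ≥ 3, so {e, s} is not closed under conjugation

No, not a normal subgroup


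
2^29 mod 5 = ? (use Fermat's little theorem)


Fermat's little theorem: if p is prime and gcd(a,p)=1, then a^(p-1) ≡ 1 (mod p)
p = 5 is prime, gcd(2,5) = 1
Reduce exponent: 29 mod 4 = 1
So 2^29 ≡ 2^1 (mod 5)
2^1 mod 5 = 2

2^29 ≡ 2 (mod 5)


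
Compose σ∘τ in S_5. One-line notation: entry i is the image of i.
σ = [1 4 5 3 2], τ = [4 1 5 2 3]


σ∘τ: apply τ first, then σ
1 →τ 4 →σ 3
2 →τ 1 →σ 1
3 →τ 5 →σ 2
4 →τ 2 →σ 4
5 →τ 3 →σ 5

σ∘τ = [3 1 2 4 5]


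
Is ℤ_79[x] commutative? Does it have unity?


ℤ_79 is a field (n prime), so ℤ_79[x] is a commutative integral domain with unity
Commutative: Yes
Integral domain: Yes
Has unity: Yes

ℤ_79[x]: Commutative=Yes, Unity=Yes


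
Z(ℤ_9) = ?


Z(G) = {g ∈ G | gx = xg for all x ∈ G}
ℤ_9 is abelian, so Z(G) = G

Z(ℤ_9) = ℤ_9


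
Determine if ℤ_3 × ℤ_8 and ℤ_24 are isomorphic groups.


Comparing ℤ_3 × ℤ_8 and ℤ_24:
gcd(3,8) = 1, so ℤ_3 × ℤ_8 ≅ ℤ_24 (CRT)

Yes, ℤ_3 × ℤ_8 ≅ ℤ_24


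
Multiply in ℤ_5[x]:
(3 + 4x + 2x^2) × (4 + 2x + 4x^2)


Expand and collect like terms; reduce coefficients mod 5:
x^0: 3·4 = 12 ≡ 2 (mod 5)
x^1: 3·2 + 4·4 = 22 ≡ 2 (mod 5)
x^2: 3·4 + 4·2 + 2·4 = 28 ≡ 3 (mod 5)
x^3: 4·4 + 2·2 = 20 ≡ 0 (mod 5)
x^4: 2·4 = 8 ≡ 3 (mod 5)
Result: 2 + 2x + 3x^2 + 3x^4

f · g = 2 + 2x + 3x^2 + 3x^4


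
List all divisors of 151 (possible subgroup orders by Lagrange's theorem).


Lagrange's theorem: |H| divides |G|
|G| = 151
Divisors of 151: 1, 151

Possible subgroup orders: {1, 151}


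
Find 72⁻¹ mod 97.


Use the extended Euclidean algorithm to write 1 = 72·s + 97·t; then s mod 97 is the inverse.
Euclidean algorithm:
  72 = 0·97 + 72
  97 = 1·72 + 25
  72 = 2·25 + 22
  25 = 1·22 + 3
  22 = 7·3 + 1
  3 = 3·1 + 0
gcd(72,97) = 1
Back-substitution gives: 72·(31) + 97·(-23) = 1
So 72⁻¹ ≡ 31 ≡ 31 (mod 97)
Check: 72 × 31 = 2232 ≡ 1 (mod 97) ✓

72⁻¹ ≡ 31 (mod 97)


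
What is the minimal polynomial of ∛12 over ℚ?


∛12 satisfies x³ - 12 = 0, irreducible over ℚ (no rational root; 12 is not a perfect cube)

Minimal polynomial: x³ - 12


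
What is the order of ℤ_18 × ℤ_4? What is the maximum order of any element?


|ℤ_18 × ℤ_4| = 18 × 4 = 72
Max element order = lcm(18,4) = 36
Cyclic? No (gcd=2)

|ℤ_18×ℤ_4| = 72, max element order = 36


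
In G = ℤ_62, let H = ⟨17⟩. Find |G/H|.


|⟨17⟩| = n / gcd(17, 62) = 62 / 1 = 62
H is normal (ℤ_62 is abelian).
|G/H| = |G| / |H| = 62 / 62 = 1

|G/H| = 1


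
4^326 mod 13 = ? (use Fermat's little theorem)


Fermat's little theorem: if p is prime and gcd(a,p)=1, then a^(p-1) ≡ 1 (mod p)
p = 13 is prime, gcd(4,13) = 1
Reduce exponent: 326 mod 12 = 2
So 4^326 ≡ 4^2 (mod 13)
4^2 mod 13 = 3

4^326 ≡ 3 (mod 13)


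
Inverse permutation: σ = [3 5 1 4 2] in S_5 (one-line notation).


To find σ⁻¹, swap domain and range:
σ(1) = 3 → σ⁻¹(3) = 1
σ(2) = 5 → σ⁻¹(5) = 2
σ(3) = 1 → σ⁻¹(1) = 3
σ(4) = 4 → σ⁻¹(4) = 4
σ(5) = 2 → σ⁻¹(2) = 5

σ⁻¹ = [3 5 1 4 2]


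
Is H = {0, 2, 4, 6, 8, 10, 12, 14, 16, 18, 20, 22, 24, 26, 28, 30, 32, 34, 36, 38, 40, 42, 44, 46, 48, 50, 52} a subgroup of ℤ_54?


Subgroup test for H = {0, 2, 4, 6, 8, 10, 12, 14, 16, 18, 20, 22, 24, 26, 28, 30, 32, 34, 36, 38, 40, 42, 44, 46, 48, 50, 52} in (ℤ_54, +):
(1) 0 ∈ H? Yes
(2) Closure: for all a,b ∈ H, (a+b) mod 54 ∈ H? Yes
(3) Inverses: for all a ∈ H, -a mod 54 ∈ H? Yes

Yes, H is a subgroup of ℤ_54


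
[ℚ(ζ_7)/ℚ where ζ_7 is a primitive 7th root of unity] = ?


[ℚ(ζ_n):ℚ] = deg Φ_n(x) = φ(n). Here φ(7) = 6

[ℚ(ζ_7)/ℚ where ζ_7 is a primitive 7th root of unity] = 6


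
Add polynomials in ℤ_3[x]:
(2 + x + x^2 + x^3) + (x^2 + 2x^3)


Add coefficients mod 3:
x^0: 2 + 0 = 2 (mod 3)
x^1: 1 + 0 = 1 (mod 3)
x^2: 1 + 1 = 2 (mod 3)
x^3: 1 + 2 = 0 (mod 3)
Result: 2 + x + 2x^2

f + g = 2 + x + 2x^2


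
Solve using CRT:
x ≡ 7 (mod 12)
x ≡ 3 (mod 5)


m₁ = 12, m₂ = 5, gcd = 1, so CRT applies. M = m₁·m₂ = 60
Let M₁ = M/m₁ = 5, M₂ = M/m₂ = 12
Find y₁ ≡ M₁⁻¹ (mod m₁): 5⁻¹ ≡ 5 (mod 12)
Find y₂ ≡ M₂⁻¹ (mod m₂): 12⁻¹ ≡ 3 (mod 5)
x = a₁·M₁·y₁ + a₂·M₂·y₂ = 7·5·5 + 3·12·3 = 283
Reduce mod 60: x ≡ 43
Check: 43 mod 12 = 7 ✓, 43 mod 5 = 3 ✓

x ≡ 43 (mod 60)


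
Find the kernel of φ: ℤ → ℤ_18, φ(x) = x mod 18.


Kernel = preimage of identity
ker(φ) = {x ∈ ℤ : x ≡ 0 (mod 18)} = 18ℤ = {0, ±18, ±36, ...}

ker(φ) = 18ℤ


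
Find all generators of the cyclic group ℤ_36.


g generates ℤ_n iff gcd(g,n) = 1
Prime factors of 36: 2, 3
Generators are g ∈ {1,...,35} not divisible by any of these primes.
Generators: {1, 5, 7, 11, 13, 17, 19, 23, 25, 29, 31, 35}
Number of generators = φ(36) = 12

Generators of ℤ_36 = {1, 5, 7, 11, 13, 17, 19, 23, 25, 29, 31, 35}


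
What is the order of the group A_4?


|A_n| = n!/2 (even permutations)
|A_4| = 4!/2 = 24/2 = 12

|A_4| = 12


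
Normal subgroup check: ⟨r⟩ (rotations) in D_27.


H = ⟨r⟩ (rotations) in D_27
The rotation subgroup ⟨r⟩ has index 2 in D_27, so it is normal

Yes, normal subgroup


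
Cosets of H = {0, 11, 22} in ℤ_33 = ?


H = {0, 11, 22}, |H| = 3
Number of cosets = |G|/|H| = 33/3 = 11
0 + H = {0, 11, 22}
1 + H = {1, 12, 23}
2 + H = {2, 13, 24}
3 + H = {3, 14, 25}
4 + H = {4, 15, 26}
5 + H = {5, 16, 27}
6 + H = {6, 17, 28}
7 + H = {7, 18, 29}
8 + H = {8, 19, 30}
9 + H = {9, 20, 31}
10 + H = {10, 21, 32}

Cosets: 0+H={0,11,22}; 1+H={1,12,23}; 2+H={2,13,24}; 3+H={3,14,25}; 4+H={4,15,26}; 5+H={5,16,27}; 6+H={6,17,28}; 7+H={7,18,29}; 8+H={8,19,30}; 9+H={9,20,31}; 10+H={10,21,32}


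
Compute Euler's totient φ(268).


Factor n: 268 = 2^2 × 67
φ(n) = n · ∏(1 - 1/p) over distinct primes p | n
φ(268) = 268 · (1 - 1/2) · (1 - 1/67) = 132

φ(268) = 132


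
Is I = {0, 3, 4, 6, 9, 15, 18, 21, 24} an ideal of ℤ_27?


Check ideal conditions for I = {0, 3, 4, 6, 9, 15, 18, 21, 24} in ℤ_27:
(1) I is an additive subgroup? No
(2) For r ∈ ℤ_27 and a ∈ I: r·a ∈ I? No  [counterexample: r=2, a=4, r·a mod 27 = 8 ∉ I]

No, I is not an ideal of ℤ_27


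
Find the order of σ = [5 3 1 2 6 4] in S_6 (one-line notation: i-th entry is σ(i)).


Cycle decomposition: (1 5 6 4 2 3)
Cycle lengths: 6
Order = lcm(6) = 6

ord(σ) = 6


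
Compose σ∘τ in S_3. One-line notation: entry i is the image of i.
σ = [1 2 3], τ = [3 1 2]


σ∘τ: apply τ first, then σ
1 →τ 3 →σ 3
2 →τ 1 →σ 1
3 →τ 2 →σ 2

σ∘τ = [3 1 2]


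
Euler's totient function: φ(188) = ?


Factor n: 188 = 2^2 × 47
φ(n) = n · ∏(1 - 1/p) over distinct primes p | n
φ(188) = 188 · (1 - 1/2) · (1 - 1/47) = 92

φ(188) = 92


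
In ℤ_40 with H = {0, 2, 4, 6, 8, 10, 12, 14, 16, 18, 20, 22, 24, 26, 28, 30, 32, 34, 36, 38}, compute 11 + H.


11 + H = {11 + h (mod 40) : h ∈ H}
11+0=11, 11+2=13, 11+4=15, 11+6=17, 11+8=19, 11+10=21, 11+12=23, 11+14=25, 11+16=27, 11+18=29, 11+20=31, 11+22=33, 11+24=35, 11+26=37, 11+28=39, 11+30=1, 11+32=3, 11+34=5, 11+36=7, 11+38=9
11 + H = {1, 3, 5, 7, 9, 11, 13, 15, 17, 19, 21, 23, 25, 27, 29, 31, 33, 35, 37, 39} = 1 + H

11 + H = {1, 3, 5, 7, 9, 11, 13, 15, 17, 19, 21, 23, 25, 27, 29, 31, 33, 35, 37, 39}


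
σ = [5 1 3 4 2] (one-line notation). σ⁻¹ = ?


To find σ⁻¹, swap domain and range:
σ(1) = 5 → σ⁻¹(5) = 1
σ(2) = 1 → σ⁻¹(1) = 2
σ(3) = 3 → σ⁻¹(3) = 3
σ(4) = 4 → σ⁻¹(4) = 4
σ(5) = 2 → σ⁻¹(2) = 5

σ⁻¹ = [2 5 3 4 1]


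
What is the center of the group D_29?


Z(G) = {g ∈ G | gx = xg for all x ∈ G}
For odd n, Z(D_n) = {e}: no nontrivial rotation commutes with all reflections

Z(D_29) = {e}


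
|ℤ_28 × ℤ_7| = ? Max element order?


|ℤ_28 × ℤ_7| = 28 × 7 = 196
Max element order = lcm(28,7) = 28
Cyclic? No (gcd=7)

|ℤ_28×ℤ_7| = 196, max element order = 28


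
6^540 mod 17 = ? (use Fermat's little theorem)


Fermat's little theorem: if p is prime and gcd(a,p)=1, then a^(p-1) ≡ 1 (mod p)
p = 17 is prime, gcd(6,17) = 1
Reduce exponent: 540 mod 16 = 12
So 6^540 ≡ 6^12 (mod 17)
6^12 mod 17 = 13

6^540 ≡ 13 (mod 17)


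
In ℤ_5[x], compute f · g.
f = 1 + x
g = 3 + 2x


Expand and collect like terms; reduce coefficients mod 5:
x^0: 1·3 = 3 ≡ 3 (mod 5)
x^1: 1·2 + 1·3 = 5 ≡ 0 (mod 5)
x^2: 1·2 = 2 ≡ 2 (mod 5)
Result: 3 + 2x^2

f · g = 3 + 2x^2


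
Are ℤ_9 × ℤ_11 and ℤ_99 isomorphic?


Comparing ℤ_9 × ℤ_11 and ℤ_99:
gcd(9,11) = 1, so ℤ_9 × ℤ_11 ≅ ℤ_99 (CRT)

Yes, ℤ_9 × ℤ_11 ≅ ℤ_99


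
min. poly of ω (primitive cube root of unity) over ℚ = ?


ω satisfies x² + x + 1 = 0 (the cyclotomic polynomial Φ₃)

Minimal polynomial: x² + x + 1


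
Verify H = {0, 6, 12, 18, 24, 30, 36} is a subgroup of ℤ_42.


Subgroup test for H = {0, 6, 12, 18, 24, 30, 36} in (ℤ_42, +):
(1) 0 ∈ H? Yes
(2) Closure: for all a,b ∈ H, (a+b) mod 42 ∈ H? Yes
(3) Inverses: for all a ∈ H, -a mod 42 ∈ H? Yes

Yes, H is a subgroup of ℤ_42


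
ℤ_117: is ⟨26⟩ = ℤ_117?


g generates ℤ_n iff gcd(g, n) = 1
gcd(26, 117) = 13
Since gcd = 13 ≠ 1, ⟨26⟩ has order 9 < 117, so 26 is not a generator.

No, 26 does not generate ℤ_117


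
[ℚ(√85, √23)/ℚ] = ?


[ℚ(√85,√23):ℚ] = [ℚ(√85,√23):ℚ(√85)]·[ℚ(√85):ℚ] = 2·2 = 4

[ℚ(√85, √23)/ℚ] = 4


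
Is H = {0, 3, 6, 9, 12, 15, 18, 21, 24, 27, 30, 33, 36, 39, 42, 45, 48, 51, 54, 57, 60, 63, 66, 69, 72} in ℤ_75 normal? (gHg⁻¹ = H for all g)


H = {0, 3, 6, 9, 12, 15, 18, 21, 24, 27, 30, 33, 36, 39, 42, 45, 48, 51, 54, 57, 60, 63, 66, 69, 72} in ℤ_75
ℤ_75 is abelian; every subgroup of an abelian group is normal

Yes, normal subgroup
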